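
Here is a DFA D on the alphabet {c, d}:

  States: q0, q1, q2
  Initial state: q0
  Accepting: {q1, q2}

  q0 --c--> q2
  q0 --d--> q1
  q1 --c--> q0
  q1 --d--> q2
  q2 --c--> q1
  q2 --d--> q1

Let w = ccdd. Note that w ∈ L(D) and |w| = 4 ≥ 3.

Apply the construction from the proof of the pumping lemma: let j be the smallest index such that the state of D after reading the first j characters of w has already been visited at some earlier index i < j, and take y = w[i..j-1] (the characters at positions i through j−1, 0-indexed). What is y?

cd

State sequence: q0 -c-> q2 -c-> q1 -d-> q2 -d-> q1
First repeat at step 3: q2 was already visited.

So i = 1, j = 3, giving x = w[0:1] = c, y = w[1:3] = cd, z = w[3:4] = d.
Check: |xy| = 3 ≤ 3 and |y| = 2 ≥ 1. Reading y takes D from q2 back to q2, so every xyⁱz is accepted.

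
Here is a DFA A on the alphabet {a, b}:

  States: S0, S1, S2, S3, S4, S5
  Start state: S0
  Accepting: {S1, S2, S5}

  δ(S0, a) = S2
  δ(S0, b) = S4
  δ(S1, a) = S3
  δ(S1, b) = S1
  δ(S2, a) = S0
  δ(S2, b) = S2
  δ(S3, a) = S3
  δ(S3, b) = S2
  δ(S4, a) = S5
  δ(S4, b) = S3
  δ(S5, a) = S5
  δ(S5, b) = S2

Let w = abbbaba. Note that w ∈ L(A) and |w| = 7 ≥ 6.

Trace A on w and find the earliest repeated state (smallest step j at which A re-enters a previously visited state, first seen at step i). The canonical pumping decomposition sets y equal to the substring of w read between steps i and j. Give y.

b

Run of A on w = a b b b a b a:
  step 0: S0  (start)
  step 1: S2  (read a: S0→S2)
  step 2: S2  (read b: S2→S2)   ← first repeat (S2 seen earlier)
  step 3: S2  (read b: S2→S2)
  step 4: S2  (read b: S2→S2)
  step 5: S0  (read a: S2→S0)
  step 6: S4  (read b: S0→S4)
  step 7: S5  (read a: S4→S5)

So i = 1, j = 2, giving x = w[0:1] = a, y = w[1:2] = b, z = w[2:7] = bbaba.
Check: |xy| = 2 ≤ 6 and |y| = 1 ≥ 1. Reading y takes A from S2 back to S2, so every xyⁱz is accepted.
Pumping length from the standard proof: p = 6 (the number of states). The repeated state found above gives |xy| = j ≤ 6 and |y| = j − i ≥ 1.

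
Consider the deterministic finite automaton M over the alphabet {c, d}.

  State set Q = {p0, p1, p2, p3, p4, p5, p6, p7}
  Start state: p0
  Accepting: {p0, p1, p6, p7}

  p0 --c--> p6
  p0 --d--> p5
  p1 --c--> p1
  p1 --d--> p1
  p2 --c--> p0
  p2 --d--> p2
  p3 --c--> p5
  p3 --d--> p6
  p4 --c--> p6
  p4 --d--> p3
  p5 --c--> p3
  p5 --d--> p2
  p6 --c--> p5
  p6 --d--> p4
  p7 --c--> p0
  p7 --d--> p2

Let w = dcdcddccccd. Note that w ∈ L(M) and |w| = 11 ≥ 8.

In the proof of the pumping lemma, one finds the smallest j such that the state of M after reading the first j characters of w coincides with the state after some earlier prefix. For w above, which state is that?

p5

Run of M on w = d c d c d d c c c c d:
  step 0: p0  (start)
  step 1: p5  (read d: p0→p5)
  step 2: p3  (read c: p5→p3)
  step 3: p6  (read d: p3→p6)
  step 4: p5  (read c: p6→p5)   ← first repeat (p5 seen earlier)
  step 5: p2  (read d: p5→p2)
  step 6: p2  (read d: p2→p2)
  step 7: p0  (read c: p2→p0)
  step 8: p6  (read c: p0→p6)
  step 9: p5  (read c: p6→p5)
  step 10: p3  (read c: p5→p3)
  step 11: p6  (read d: p3→p6)

The earliest repeat is at step j = 4: M is in p5, which it already visited at step i = 1.
The DFA has 8 states, so the proof of the pumping lemma guarantees a repeated state among the first 8+1 visited; the segment between the two visits is the pumpable y.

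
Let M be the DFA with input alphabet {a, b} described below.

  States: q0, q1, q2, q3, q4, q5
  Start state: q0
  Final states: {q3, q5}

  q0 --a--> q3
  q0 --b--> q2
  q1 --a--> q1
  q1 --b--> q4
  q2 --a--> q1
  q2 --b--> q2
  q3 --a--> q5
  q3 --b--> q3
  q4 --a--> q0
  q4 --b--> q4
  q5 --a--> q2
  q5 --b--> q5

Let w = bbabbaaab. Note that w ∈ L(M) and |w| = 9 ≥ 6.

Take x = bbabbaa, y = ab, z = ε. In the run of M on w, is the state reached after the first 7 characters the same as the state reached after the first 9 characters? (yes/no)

no

State sequence: q0 -b-> q2 -b-> q2 -a-> q1 -b-> q4 -b-> q4 -a-> q0 -a-> q3 -a-> q5 -b-> q5

After x (step 7): q3. After xy (step 9): q5.
They differ (q3 ≠ q5), so y is not a cycle from the state after x; this split is not the one the pumping-lemma construction produces, and pumping y need not keep the string in L(M).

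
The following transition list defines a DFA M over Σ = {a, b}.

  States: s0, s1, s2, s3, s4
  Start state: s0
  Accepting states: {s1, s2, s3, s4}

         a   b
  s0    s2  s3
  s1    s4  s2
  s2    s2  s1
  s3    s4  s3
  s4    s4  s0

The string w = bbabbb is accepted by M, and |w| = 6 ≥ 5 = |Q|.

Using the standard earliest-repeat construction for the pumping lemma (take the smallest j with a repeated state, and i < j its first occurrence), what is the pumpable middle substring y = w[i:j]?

Run of M on w = b b a b b b:
  step 0: s0  (start)
  step 1: s3  (read b: s0→s3)
  step 2: s3  (read b: s3→s3)   ← first repeat (s3 seen earlier)
  step 3: s4  (read a: s3→s4)
  step 4: s0  (read b: s4→s0)
  step 5: s3  (read b: s0→s3)
  step 6: s3  (read b: s3→s3)

So i = 1, j = 2, giving x = w[0:1] = b, y = w[1:2] = b, z = w[2:6] = abbb.
Check: |xy| = 2 ≤ 5 and |y| = 1 ≥ 1. Reading y takes M from s3 back to s3, so every xyⁱz is accepted.

b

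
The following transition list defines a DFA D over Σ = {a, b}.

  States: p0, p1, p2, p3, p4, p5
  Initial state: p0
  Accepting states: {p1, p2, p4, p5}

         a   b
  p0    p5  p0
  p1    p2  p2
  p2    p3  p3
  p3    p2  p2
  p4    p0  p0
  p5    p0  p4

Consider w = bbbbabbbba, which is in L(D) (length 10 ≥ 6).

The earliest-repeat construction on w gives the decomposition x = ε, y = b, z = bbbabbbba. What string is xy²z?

xy^2z = ε·b·b·bbbabbbba = bbbbbabbbba.
Reading y = b takes D from p0 back to p0, so after x·y·y the machine is still in p0, and z then leads to the accepting state p5. Hence bbbbbabbbba ∈ L(D).

bbbbbabbbba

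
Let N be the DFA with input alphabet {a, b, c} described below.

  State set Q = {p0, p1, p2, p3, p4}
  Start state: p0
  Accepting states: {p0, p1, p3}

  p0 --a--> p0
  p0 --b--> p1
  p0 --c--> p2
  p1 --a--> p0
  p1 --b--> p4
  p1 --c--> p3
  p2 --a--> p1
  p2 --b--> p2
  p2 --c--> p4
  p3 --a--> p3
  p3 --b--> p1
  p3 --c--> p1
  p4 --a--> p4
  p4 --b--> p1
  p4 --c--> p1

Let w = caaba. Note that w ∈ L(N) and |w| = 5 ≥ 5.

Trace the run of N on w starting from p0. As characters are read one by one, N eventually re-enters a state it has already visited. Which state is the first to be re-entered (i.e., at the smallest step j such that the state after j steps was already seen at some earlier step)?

Run of N on w = c a a b a:
  step 0: p0  (start)
  step 1: p2  (read c: p0→p2)
  step 2: p1  (read a: p2→p1)
  step 3: p0  (read a: p1→p0)   ← first repeat (p0 seen earlier)
  step 4: p1  (read b: p0→p1)
  step 5: p0  (read a: p1→p0)

The earliest repeat is at step j = 3: N is in p0, which it already visited at step i = 0.

p0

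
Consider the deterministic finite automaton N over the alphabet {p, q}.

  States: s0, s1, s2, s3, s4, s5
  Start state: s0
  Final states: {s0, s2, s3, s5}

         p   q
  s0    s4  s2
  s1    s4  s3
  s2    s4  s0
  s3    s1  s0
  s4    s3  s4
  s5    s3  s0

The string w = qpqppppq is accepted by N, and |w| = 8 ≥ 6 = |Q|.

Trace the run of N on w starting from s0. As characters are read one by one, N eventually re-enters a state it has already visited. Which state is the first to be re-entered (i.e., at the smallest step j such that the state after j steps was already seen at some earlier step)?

s4

Run of N on w = q p q p p p p q:
  step 0: s0  (start)
  step 1: s2  (read q: s0→s2)
  step 2: s4  (read p: s2→s4)
  step 3: s4  (read q: s4→s4)   ← first repeat (s4 seen earlier)
  step 4: s3  (read p: s4→s3)
  step 5: s1  (read p: s3→s1)
  step 6: s4  (read p: s1→s4)
  step 7: s3  (read p: s4→s3)
  step 8: s0  (read q: s3→s0)

The earliest repeat is at step j = 3: N is in s4, which it already visited at step i = 2.
With |Q| = 6, pigeonhole forces a state repeat no later than step 6; the substring read between the first and second visits to that state can be pumped.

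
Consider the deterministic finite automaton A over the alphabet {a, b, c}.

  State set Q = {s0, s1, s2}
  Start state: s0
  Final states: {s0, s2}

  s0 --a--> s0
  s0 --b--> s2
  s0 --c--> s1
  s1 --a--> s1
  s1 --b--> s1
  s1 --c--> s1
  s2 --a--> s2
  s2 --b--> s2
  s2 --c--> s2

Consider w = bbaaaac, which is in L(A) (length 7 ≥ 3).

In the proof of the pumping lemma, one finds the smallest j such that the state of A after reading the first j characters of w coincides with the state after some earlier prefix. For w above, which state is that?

s2

State sequence: s0 -b-> s2 -b-> s2 -a-> s2 -a-> s2 -a-> s2 -a-> s2 -c-> s2
First repeat at step 2: s2 was already visited.

The earliest repeat is at step j = 2: A is in s2, which it already visited at step i = 1.
Since A has 3 states, any run of length ≥ 3 visits 3+1 states, so by pigeonhole some state repeats within the first 3 steps — that repeat gives the pumpable loop.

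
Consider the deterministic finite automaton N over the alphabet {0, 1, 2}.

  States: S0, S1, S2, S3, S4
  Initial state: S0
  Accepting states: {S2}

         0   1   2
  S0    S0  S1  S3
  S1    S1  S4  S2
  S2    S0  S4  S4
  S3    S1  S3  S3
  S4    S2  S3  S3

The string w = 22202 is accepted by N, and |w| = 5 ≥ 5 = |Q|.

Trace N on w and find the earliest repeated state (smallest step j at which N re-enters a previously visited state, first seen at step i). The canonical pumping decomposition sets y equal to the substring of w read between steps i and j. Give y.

2

State sequence: S0 -2-> S3 -2-> S3 -2-> S3 -0-> S1 -2-> S2
First repeat at step 2: S3 was already visited.

So i = 1, j = 2, giving x = w[0:1] = 2, y = w[1:2] = 2, z = w[2:5] = 202.
Check: |xy| = 2 ≤ 5 and |y| = 1 ≥ 1. Reading y takes N from S3 back to S3, so every xyⁱz is accepted.
The DFA has 5 states, so the proof of the pumping lemma guarantees a repeated state among the first 5+1 visited; the segment between the two visits is the pumpable y.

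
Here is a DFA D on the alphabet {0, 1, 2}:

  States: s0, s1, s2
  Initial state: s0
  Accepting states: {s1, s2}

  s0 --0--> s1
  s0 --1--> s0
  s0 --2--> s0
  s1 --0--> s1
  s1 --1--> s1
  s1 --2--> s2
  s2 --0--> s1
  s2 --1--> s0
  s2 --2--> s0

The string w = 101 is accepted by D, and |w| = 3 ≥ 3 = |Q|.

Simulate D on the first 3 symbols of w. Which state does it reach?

State sequence: s0 -1-> s0 -0-> s1 -1-> s1

After reading 3 characters, D is in state s1.
(This kind of state-tracing is the core of the pumping-lemma construction: with 3 states, pigeonhole forces a repeat within the first 3 steps.)

s1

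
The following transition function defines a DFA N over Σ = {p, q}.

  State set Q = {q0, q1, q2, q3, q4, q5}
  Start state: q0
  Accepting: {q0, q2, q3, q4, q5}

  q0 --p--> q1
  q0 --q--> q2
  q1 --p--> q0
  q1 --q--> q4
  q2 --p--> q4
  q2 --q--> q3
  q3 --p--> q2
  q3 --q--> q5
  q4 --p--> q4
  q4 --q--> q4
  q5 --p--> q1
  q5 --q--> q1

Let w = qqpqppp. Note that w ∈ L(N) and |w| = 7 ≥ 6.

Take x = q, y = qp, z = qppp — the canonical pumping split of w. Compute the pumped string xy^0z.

qqppp

xy⁰z = xz = q·qppp = qqppp.
Reading y = qp takes N from q2 back to q2, so after x the machine is still in q2, and z then leads to the accepting state q4. Hence qqppp ∈ L(N).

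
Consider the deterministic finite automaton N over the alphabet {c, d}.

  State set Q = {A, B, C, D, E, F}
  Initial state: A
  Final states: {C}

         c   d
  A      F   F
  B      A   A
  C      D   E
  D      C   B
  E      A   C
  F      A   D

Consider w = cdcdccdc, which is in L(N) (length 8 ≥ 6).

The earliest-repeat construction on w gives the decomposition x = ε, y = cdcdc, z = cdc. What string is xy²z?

xy^2z = ε·cdcdc·cdcdc·cdc = cdcdccdcdccdc.
Reading y = cdcdc takes N from A back to A, so after x·y·y the machine is still in A, and z then leads to the accepting state C. Hence cdcdccdcdccdc ∈ L(N).

cdcdccdcdccdc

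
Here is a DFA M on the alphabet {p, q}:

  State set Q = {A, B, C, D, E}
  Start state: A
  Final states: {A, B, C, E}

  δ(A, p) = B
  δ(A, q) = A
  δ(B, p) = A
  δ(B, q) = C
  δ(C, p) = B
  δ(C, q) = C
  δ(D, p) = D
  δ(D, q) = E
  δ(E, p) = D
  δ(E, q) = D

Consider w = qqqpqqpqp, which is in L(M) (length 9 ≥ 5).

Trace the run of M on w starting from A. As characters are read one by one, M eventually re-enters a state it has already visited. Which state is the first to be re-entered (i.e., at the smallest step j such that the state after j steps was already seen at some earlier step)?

State sequence: A -q-> A -q-> A -q-> A -p-> B -q-> C -q-> C -p-> B -q-> C -p-> B
First repeat at step 1: A was already visited.

The earliest repeat is at step j = 1: M is in A, which it already visited at step i = 0.
The DFA has 5 states, so the proof of the pumping lemma guarantees a repeated state among the first 5+1 visited; the segment between the two visits is the pumpable y.

A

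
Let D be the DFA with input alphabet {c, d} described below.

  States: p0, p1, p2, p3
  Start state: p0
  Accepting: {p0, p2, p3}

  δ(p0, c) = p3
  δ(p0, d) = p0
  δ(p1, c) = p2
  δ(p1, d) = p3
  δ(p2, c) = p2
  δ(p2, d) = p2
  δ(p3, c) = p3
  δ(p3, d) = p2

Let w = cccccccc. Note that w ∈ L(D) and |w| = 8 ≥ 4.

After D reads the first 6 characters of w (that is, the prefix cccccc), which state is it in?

State sequence: p0 -c-> p3 -c-> p3 -c-> p3 -c-> p3 -c-> p3 -c-> p3

After reading 6 characters, D is in state p3.
(This kind of state-tracing is the core of the pumping-lemma construction: with 4 states, pigeonhole forces a repeat within the first 4 steps.)

p3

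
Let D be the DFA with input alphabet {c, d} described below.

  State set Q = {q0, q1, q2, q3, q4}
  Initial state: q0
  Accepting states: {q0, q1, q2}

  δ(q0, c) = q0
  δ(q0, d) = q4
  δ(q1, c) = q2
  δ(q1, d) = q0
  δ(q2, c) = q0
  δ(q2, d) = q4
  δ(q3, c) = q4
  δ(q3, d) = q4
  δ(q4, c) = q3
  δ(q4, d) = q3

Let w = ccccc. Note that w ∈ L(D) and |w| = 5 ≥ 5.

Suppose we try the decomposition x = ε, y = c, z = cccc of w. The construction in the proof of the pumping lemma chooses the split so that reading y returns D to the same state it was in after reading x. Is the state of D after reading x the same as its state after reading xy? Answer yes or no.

State sequence: q0 -c-> q0

After x (step 0): q0. After xy (step 1): q0.
They match, so y = c drives D around a cycle from q0 back to itself; pumping y any number of times keeps D in q0 before reading z, and xyⁱz ∈ L(D) for every i ≥ 0.

yes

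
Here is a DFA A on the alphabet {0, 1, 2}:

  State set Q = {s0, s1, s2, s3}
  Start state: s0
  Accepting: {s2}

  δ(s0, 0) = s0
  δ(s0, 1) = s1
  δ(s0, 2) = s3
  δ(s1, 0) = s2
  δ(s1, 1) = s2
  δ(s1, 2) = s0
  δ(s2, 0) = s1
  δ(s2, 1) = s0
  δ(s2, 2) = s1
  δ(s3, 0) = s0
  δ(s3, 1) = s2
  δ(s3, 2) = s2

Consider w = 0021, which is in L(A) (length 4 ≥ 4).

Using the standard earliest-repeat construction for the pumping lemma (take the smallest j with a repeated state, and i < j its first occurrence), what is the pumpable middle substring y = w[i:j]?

0

State sequence: s0 -0-> s0 -0-> s0 -2-> s3 -1-> s2
First repeat at step 1: s0 was already visited.

So i = 0, j = 1, giving x = w[0:0] = ε, y = w[0:1] = 0, z = w[1:4] = 021.
Check: |xy| = 1 ≤ 4 and |y| = 1 ≥ 1. Reading y takes A from s0 back to s0, so every xyⁱz is accepted.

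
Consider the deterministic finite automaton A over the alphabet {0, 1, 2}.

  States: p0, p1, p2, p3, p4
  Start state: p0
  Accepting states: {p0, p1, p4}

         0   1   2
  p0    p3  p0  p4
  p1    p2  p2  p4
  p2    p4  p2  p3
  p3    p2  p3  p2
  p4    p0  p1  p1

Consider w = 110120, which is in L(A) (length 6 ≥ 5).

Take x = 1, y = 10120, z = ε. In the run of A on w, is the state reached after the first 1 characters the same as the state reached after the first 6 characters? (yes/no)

no

State sequence: p0 -1-> p0 -1-> p0 -0-> p3 -1-> p3 -2-> p2 -0-> p4

After x (step 1): p0. After xy (step 6): p4.
They differ (p0 ≠ p4), so y is not a cycle from the state after x; this split is not the one the pumping-lemma construction produces, and pumping y need not keep the string in L(A).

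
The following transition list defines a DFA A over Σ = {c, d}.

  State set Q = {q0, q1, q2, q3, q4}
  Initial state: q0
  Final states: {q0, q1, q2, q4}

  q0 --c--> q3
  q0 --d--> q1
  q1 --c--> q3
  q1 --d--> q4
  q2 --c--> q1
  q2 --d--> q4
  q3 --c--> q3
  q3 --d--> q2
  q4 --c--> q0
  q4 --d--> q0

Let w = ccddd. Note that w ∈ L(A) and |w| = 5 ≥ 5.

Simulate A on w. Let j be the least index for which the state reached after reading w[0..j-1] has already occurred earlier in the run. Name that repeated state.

q3

State sequence: q0 -c-> q3 -c-> q3 -d-> q2 -d-> q4 -d-> q0
First repeat at step 2: q3 was already visited.

The earliest repeat is at step j = 2: A is in q3, which it already visited at step i = 1.
The DFA has 5 states, so the proof of the pumping lemma guarantees a repeated state among the first 5+1 visited; the segment between the two visits is the pumpable y.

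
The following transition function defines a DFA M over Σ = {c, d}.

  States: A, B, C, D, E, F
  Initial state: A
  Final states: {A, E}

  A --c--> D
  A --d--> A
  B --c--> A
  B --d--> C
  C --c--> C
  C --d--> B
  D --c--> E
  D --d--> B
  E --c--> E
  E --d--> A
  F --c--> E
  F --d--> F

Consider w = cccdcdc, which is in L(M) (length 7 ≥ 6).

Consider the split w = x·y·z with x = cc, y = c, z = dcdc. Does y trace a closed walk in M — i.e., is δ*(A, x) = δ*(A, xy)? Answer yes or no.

State sequence: A -c-> D -c-> E -c-> E

After x (step 2): E. After xy (step 3): E.
They match, so y = c drives M around a cycle from E back to itself; pumping y any number of times keeps M in E before reading z, and xyⁱz ∈ L(M) for every i ≥ 0.

yes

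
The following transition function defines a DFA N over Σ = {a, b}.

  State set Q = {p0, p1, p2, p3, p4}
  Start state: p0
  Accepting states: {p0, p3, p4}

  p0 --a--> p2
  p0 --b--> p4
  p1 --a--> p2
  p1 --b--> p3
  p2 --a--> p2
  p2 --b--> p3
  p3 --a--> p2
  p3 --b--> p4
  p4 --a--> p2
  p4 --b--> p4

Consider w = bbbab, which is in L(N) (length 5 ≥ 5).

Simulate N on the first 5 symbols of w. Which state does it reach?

p3

State sequence: p0 -b-> p4 -b-> p4 -b-> p4 -a-> p2 -b-> p3

After reading 5 characters, N is in state p3.
(This kind of state-tracing is the core of the pumping-lemma construction: with 5 states, pigeonhole forces a repeat within the first 5 steps.)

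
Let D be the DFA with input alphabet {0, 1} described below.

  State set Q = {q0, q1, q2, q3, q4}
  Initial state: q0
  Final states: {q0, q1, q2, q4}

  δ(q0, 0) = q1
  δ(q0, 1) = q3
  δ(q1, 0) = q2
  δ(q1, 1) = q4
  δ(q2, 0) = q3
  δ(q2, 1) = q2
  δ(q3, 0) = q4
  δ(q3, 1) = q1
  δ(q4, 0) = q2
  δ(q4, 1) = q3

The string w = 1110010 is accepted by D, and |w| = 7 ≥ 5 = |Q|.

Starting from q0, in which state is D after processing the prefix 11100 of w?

q3

State sequence: q0 -1-> q3 -1-> q1 -1-> q4 -0-> q2 -0-> q3

After reading 5 characters, D is in state q3.
(This kind of state-tracing is the core of the pumping-lemma construction: with 5 states, pigeonhole forces a repeat within the first 5 steps.)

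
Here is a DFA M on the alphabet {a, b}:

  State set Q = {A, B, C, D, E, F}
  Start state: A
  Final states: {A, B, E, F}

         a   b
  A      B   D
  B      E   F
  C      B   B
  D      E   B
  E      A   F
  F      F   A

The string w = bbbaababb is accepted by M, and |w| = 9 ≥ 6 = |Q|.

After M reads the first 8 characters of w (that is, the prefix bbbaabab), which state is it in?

F

Run of M on the first 8 characters of w = b b b a a b a b:
  step 0: A  (start)
  step 1: D  (read b: A→D)
  step 2: B  (read b: D→B)
  step 3: F  (read b: B→F)
  step 4: F  (read a: F→F)
  step 5: F  (read a: F→F)
  step 6: A  (read b: F→A)
  step 7: B  (read a: A→B)
  step 8: F  (read b: B→F)

After reading 8 characters, M is in state F.
(This kind of state-tracing is the core of the pumping-lemma construction: with 6 states, pigeonhole forces a repeat within the first 6 steps.)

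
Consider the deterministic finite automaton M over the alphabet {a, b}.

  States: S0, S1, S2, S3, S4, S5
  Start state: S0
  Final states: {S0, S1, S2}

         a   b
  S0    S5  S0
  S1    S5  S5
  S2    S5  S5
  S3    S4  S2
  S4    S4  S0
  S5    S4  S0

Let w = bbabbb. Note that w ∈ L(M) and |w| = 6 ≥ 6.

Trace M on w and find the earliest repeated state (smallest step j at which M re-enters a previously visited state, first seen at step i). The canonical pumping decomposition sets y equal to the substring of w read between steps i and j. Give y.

b

State sequence: S0 -b-> S0 -b-> S0 -a-> S5 -b-> S0 -b-> S0 -b-> S0
First repeat at step 1: S0 was already visited.

So i = 0, j = 1, giving x = w[0:0] = ε, y = w[0:1] = b, z = w[1:6] = babbb.
Check: |xy| = 1 ≤ 6 and |y| = 1 ≥ 1. Reading y takes M from S0 back to S0, so every xyⁱz is accepted.
The DFA has 6 states, so the proof of the pumping lemma guarantees a repeated state among the first 6+1 visited; the segment between the two visits is the pumpable y.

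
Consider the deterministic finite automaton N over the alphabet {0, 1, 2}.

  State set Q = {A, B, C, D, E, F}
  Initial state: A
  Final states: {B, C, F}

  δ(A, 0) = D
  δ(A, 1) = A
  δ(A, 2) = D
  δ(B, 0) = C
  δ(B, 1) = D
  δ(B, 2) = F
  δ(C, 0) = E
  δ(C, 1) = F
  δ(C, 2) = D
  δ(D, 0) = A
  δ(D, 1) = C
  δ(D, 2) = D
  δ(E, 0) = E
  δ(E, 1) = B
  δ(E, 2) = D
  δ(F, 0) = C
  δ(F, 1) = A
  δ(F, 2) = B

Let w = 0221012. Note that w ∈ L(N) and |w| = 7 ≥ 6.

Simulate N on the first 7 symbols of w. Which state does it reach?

F

Run of N on the first 7 characters of w = 0 2 2 1 0 1 2:
  step 0: A  (start)
  step 1: D  (read 0: A→D)
  step 2: D  (read 2: D→D)
  step 3: D  (read 2: D→D)
  step 4: C  (read 1: D→C)
  step 5: E  (read 0: C→E)
  step 6: B  (read 1: E→B)
  step 7: F  (read 2: B→F)

After reading 7 characters, N is in state F.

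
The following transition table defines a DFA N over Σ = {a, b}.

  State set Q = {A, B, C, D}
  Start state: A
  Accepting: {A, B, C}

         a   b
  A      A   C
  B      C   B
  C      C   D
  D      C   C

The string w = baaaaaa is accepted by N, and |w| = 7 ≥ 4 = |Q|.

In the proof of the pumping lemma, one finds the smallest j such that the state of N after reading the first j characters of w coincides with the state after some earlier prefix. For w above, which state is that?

Run of N on w = b a a a a a a:
  step 0: A  (start)
  step 1: C  (read b: A→C)
  step 2: C  (read a: C→C)   ← first repeat (C seen earlier)
  step 3: C  (read a: C→C)
  step 4: C  (read a: C→C)
  step 5: C  (read a: C→C)
  step 6: C  (read a: C→C)
  step 7: C  (read a: C→C)

The earliest repeat is at step j = 2: N is in C, which it already visited at step i = 1.
With |Q| = 4, pigeonhole forces a state repeat no later than step 4; the substring read between the first and second visits to that state can be pumped.

C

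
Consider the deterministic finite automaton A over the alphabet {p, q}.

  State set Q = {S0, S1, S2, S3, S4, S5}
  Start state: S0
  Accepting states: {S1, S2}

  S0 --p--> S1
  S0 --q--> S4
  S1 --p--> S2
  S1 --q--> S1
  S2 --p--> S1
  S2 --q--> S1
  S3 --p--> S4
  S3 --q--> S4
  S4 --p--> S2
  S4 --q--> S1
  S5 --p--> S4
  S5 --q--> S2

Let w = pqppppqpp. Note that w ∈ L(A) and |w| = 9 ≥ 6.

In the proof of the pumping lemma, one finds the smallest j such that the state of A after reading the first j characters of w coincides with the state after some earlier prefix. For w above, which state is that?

S1

State sequence: S0 -p-> S1 -q-> S1 -p-> S2 -p-> S1 -p-> S2 -p-> S1 -q-> S1 -p-> S2 -p-> S1
First repeat at step 2: S1 was already visited.

The earliest repeat is at step j = 2: A is in S1, which it already visited at step i = 1.
Pumping length from the standard proof: p = 6 (the number of states). The repeated state found above gives |xy| = j ≤ 6 and |y| = j − i ≥ 1.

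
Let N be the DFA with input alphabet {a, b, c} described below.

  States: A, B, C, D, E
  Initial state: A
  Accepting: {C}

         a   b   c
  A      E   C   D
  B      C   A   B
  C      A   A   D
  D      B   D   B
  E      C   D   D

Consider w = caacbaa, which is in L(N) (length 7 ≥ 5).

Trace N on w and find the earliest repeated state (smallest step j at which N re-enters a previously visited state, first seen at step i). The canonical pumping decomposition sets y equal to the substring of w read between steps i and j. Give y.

Run of N on w = c a a c b a a:
  step 0: A  (start)
  step 1: D  (read c: A→D)
  step 2: B  (read a: D→B)
  step 3: C  (read a: B→C)
  step 4: D  (read c: C→D)   ← first repeat (D seen earlier)
  step 5: D  (read b: D→D)
  step 6: B  (read a: D→B)
  step 7: C  (read a: B→C)

So i = 1, j = 4, giving x = w[0:1] = c, y = w[1:4] = aac, z = w[4:7] = baa.
Check: |xy| = 4 ≤ 5 and |y| = 3 ≥ 1. Reading y takes N from D back to D, so every xyⁱz is accepted.
Pumping length from the standard proof: p = 5 (the number of states). The repeated state found above gives |xy| = j ≤ 5 and |y| = j − i ≥ 1.

aac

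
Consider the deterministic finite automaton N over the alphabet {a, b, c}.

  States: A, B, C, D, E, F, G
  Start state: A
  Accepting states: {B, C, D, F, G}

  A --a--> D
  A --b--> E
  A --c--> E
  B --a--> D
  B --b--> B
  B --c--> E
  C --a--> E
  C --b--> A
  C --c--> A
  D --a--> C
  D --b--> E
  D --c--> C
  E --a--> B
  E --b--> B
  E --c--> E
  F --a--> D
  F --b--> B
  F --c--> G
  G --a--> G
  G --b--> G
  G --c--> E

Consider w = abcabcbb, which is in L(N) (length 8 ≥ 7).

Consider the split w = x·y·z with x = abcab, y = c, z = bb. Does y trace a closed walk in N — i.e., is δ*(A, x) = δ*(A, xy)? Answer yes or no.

no

State sequence: A -a-> D -b-> E -c-> E -a-> B -b-> B -c-> E

After x (step 5): B. After xy (step 6): E.
They differ (B ≠ E), so y is not a cycle from the state after x; this split is not the one the pumping-lemma construction produces, and pumping y need not keep the string in L(N).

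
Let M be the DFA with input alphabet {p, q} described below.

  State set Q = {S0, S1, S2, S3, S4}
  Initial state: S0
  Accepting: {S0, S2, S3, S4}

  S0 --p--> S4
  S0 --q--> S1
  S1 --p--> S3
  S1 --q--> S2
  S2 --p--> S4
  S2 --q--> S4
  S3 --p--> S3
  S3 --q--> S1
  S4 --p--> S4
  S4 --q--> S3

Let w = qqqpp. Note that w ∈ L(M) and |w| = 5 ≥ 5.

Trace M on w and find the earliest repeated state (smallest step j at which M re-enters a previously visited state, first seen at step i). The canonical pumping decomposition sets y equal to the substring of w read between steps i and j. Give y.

Run of M on w = q q q p p:
  step 0: S0  (start)
  step 1: S1  (read q: S0→S1)
  step 2: S2  (read q: S1→S2)
  step 3: S4  (read q: S2→S4)
  step 4: S4  (read p: S4→S4)   ← first repeat (S4 seen earlier)
  step 5: S4  (read p: S4→S4)

So i = 3, j = 4, giving x = w[0:3] = qqq, y = w[3:4] = p, z = w[4:5] = p.
Check: |xy| = 4 ≤ 5 and |y| = 1 ≥ 1. Reading y takes M from S4 back to S4, so every xyⁱz is accepted.
With |Q| = 5, pigeonhole forces a state repeat no later than step 5; the substring read between the first and second visits to that state can be pumped.

p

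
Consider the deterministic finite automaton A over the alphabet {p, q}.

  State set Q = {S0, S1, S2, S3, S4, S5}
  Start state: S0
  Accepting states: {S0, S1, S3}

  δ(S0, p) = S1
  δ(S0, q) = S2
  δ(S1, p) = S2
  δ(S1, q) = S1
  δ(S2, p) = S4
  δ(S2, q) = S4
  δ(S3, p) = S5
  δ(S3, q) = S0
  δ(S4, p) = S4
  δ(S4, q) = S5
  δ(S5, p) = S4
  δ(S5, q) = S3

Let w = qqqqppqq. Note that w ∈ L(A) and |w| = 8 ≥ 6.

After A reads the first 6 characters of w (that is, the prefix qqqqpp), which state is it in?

Run of A on the first 6 characters of w = q q q q p p:
  step 0: S0  (start)
  step 1: S2  (read q: S0→S2)
  step 2: S4  (read q: S2→S4)
  step 3: S5  (read q: S4→S5)
  step 4: S3  (read q: S5→S3)
  step 5: S5  (read p: S3→S5)
  step 6: S4  (read p: S5→S4)

After reading 6 characters, A is in state S4.

S4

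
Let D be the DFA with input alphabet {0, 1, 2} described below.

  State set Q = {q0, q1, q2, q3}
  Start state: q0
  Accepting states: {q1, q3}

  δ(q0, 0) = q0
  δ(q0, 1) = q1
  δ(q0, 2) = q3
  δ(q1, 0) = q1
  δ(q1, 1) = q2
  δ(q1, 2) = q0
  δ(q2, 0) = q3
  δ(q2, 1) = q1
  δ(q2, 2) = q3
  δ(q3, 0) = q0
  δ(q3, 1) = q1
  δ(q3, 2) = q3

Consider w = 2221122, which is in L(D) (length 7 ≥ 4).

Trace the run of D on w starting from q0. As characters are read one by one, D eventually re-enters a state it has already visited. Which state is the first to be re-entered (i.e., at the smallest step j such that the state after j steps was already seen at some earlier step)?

q3

State sequence: q0 -2-> q3 -2-> q3 -2-> q3 -1-> q1 -1-> q2 -2-> q3 -2-> q3
First repeat at step 2: q3 was already visited.

The earliest repeat is at step j = 2: D is in q3, which it already visited at step i = 1.
Since D has 4 states, any run of length ≥ 4 visits 4+1 states, so by pigeonhole some state repeats within the first 4 steps — that repeat gives the pumpable loop.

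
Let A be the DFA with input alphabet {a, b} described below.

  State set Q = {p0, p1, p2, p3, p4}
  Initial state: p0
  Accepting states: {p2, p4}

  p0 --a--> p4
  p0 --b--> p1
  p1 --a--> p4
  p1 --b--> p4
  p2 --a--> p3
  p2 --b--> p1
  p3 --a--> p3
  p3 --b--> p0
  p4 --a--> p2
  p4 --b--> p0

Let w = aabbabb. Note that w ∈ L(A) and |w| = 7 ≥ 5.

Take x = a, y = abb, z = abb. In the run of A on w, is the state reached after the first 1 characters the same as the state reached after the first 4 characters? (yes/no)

State sequence: p0 -a-> p4 -a-> p2 -b-> p1 -b-> p4

After x (step 1): p4. After xy (step 4): p4.
They match, so y = abb drives A around a cycle from p4 back to itself; pumping y any number of times keeps A in p4 before reading z, and xyⁱz ∈ L(A) for every i ≥ 0.

yes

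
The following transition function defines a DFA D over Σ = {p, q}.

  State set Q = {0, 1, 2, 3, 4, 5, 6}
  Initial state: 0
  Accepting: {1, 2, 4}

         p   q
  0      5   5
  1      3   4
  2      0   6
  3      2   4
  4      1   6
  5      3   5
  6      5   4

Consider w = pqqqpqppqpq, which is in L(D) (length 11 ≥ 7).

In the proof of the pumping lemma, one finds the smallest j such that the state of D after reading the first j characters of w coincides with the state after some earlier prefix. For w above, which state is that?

5

State sequence: 0 -p-> 5 -q-> 5 -q-> 5 -q-> 5 -p-> 3 -q-> 4 -p-> 1 -p-> 3 -q-> 4 -p-> 1 -q-> 4
First repeat at step 2: 5 was already visited.

The earliest repeat is at step j = 2: D is in 5, which it already visited at step i = 1.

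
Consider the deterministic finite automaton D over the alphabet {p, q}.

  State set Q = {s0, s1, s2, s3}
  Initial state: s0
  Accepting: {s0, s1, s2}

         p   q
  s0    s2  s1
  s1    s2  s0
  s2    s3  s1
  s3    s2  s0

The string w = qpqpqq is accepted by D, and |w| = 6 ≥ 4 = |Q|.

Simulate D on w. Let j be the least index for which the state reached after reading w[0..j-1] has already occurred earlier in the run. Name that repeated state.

Run of D on w = q p q p q q:
  step 0: s0  (start)
  step 1: s1  (read q: s0→s1)
  step 2: s2  (read p: s1→s2)
  step 3: s1  (read q: s2→s1)   ← first repeat (s1 seen earlier)
  step 4: s2  (read p: s1→s2)
  step 5: s1  (read q: s2→s1)
  step 6: s0  (read q: s1→s0)

The earliest repeat is at step j = 3: D is in s1, which it already visited at step i = 1.
The DFA has 4 states, so the proof of the pumping lemma guarantees a repeated state among the first 4+1 visited; the segment between the two visits is the pumpable y.

s1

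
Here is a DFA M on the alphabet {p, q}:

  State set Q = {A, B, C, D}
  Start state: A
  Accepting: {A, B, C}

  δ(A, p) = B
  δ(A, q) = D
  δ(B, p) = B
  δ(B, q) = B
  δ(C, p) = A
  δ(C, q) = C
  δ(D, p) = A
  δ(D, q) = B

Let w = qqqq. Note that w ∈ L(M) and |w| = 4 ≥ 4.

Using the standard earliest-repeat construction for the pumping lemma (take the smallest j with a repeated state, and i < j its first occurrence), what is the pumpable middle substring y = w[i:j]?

q

State sequence: A -q-> D -q-> B -q-> B -q-> B
First repeat at step 3: B was already visited.

So i = 2, j = 3, giving x = w[0:2] = qq, y = w[2:3] = q, z = w[3:4] = q.
Check: |xy| = 3 ≤ 4 and |y| = 1 ≥ 1. Reading y takes M from B back to B, so every xyⁱz is accepted.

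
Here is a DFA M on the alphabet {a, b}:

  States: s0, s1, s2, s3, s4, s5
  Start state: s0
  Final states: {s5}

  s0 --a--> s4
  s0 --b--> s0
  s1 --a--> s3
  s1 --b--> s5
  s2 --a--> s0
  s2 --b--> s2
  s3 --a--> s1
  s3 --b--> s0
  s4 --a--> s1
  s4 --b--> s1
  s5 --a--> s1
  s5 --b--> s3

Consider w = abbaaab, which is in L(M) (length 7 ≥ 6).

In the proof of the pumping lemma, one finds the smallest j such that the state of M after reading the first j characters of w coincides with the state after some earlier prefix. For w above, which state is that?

State sequence: s0 -a-> s4 -b-> s1 -b-> s5 -a-> s1 -a-> s3 -a-> s1 -b-> s5
First repeat at step 4: s1 was already visited.

The earliest repeat is at step j = 4: M is in s1, which it already visited at step i = 2.
Pumping length from the standard proof: p = 6 (the number of states). The repeated state found above gives |xy| = j ≤ 6 and |y| = j − i ≥ 1.

s1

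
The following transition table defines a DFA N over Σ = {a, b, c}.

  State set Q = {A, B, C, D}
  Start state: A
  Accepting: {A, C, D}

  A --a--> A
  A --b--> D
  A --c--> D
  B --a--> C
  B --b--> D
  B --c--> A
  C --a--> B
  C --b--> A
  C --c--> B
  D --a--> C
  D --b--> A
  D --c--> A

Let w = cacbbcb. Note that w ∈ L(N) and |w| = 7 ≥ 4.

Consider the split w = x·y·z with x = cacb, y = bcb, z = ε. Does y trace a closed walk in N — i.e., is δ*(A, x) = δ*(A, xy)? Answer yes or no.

Run of N on the first 7 characters of w = c a c b b c b:
  step 0: A  (start)
  step 1: D  (read c: A→D)
  step 2: C  (read a: D→C)
  step 3: B  (read c: C→B)
  step 4: D  (read b: B→D)
  step 5: A  (read b: D→A)
  step 6: D  (read c: A→D)
  step 7: A  (read b: D→A)

After x (step 4): D. After xy (step 7): A.
They differ (D ≠ A), so y is not a cycle from the state after x; this split is not the one the pumping-lemma construction produces, and pumping y need not keep the string in L(N).

no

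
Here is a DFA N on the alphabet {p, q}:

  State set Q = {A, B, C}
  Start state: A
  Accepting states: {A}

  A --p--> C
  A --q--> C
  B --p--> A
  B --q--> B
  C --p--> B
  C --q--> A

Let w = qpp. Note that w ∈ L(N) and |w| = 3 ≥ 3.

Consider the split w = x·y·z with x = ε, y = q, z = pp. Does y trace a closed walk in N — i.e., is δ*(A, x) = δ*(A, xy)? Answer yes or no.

State sequence: A -q-> C

After x (step 0): A. After xy (step 1): C.
They differ (A ≠ C), so y is not a cycle from the state after x; this split is not the one the pumping-lemma construction produces, and pumping y need not keep the string in L(N).

no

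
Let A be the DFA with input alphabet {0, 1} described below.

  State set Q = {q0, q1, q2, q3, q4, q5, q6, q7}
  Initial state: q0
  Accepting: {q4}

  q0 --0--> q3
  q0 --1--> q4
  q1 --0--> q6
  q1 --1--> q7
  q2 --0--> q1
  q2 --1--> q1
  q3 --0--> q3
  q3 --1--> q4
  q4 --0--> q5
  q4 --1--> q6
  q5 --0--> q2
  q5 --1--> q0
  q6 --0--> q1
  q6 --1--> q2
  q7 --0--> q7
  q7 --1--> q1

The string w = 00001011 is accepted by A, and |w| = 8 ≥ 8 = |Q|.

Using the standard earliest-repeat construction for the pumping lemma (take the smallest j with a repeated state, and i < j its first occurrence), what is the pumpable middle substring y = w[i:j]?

0

Run of A on w = 0 0 0 0 1 0 1 1:
  step 0: q0  (start)
  step 1: q3  (read 0: q0→q3)
  step 2: q3  (read 0: q3→q3)   ← first repeat (q3 seen earlier)
  step 3: q3  (read 0: q3→q3)
  step 4: q3  (read 0: q3→q3)
  step 5: q4  (read 1: q3→q4)
  step 6: q5  (read 0: q4→q5)
  step 7: q0  (read 1: q5→q0)
  step 8: q4  (read 1: q0→q4)

So i = 1, j = 2, giving x = w[0:1] = 0, y = w[1:2] = 0, z = w[2:8] = 001011.
Check: |xy| = 2 ≤ 8 and |y| = 1 ≥ 1. Reading y takes A from q3 back to q3, so every xyⁱz is accepted.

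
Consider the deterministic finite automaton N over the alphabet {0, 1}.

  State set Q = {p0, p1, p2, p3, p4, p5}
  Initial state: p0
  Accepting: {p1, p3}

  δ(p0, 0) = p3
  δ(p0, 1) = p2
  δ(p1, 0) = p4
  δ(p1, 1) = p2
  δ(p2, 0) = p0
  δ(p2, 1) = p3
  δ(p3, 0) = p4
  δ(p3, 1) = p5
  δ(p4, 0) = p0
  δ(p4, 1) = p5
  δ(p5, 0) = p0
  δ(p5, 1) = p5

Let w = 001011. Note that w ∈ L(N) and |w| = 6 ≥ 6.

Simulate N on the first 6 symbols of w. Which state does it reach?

p3

State sequence: p0 -0-> p3 -0-> p4 -1-> p5 -0-> p0 -1-> p2 -1-> p3

After reading 6 characters, N is in state p3.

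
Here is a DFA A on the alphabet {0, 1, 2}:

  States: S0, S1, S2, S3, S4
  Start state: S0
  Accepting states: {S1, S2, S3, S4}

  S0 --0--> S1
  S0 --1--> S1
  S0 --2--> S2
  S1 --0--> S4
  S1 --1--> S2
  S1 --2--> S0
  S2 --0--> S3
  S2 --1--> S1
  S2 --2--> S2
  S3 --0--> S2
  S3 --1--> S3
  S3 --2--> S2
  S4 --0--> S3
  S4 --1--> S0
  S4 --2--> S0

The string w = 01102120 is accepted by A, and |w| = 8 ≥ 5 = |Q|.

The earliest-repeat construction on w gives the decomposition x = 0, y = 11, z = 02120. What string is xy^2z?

0111102120

xy^2z = 0·11·11·02120 = 0111102120.
Reading y = 11 takes A from S1 back to S1, so after x·y·y the machine is still in S1, and z then leads to the accepting state S1. Hence 0111102120 ∈ L(A).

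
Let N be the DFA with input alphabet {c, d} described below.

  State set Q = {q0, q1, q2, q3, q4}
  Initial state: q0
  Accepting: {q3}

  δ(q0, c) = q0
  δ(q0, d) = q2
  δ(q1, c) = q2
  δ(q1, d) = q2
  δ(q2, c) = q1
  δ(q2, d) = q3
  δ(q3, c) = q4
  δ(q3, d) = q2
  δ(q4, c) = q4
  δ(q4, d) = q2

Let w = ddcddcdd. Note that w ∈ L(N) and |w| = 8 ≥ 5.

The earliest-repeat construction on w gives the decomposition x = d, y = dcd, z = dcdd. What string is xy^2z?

xy^2z = d·dcd·dcd·dcdd = ddcddcddcdd.
Reading y = dcd takes N from q2 back to q2, so after x·y·y the machine is still in q2, and z then leads to the accepting state q3. Hence ddcddcddcdd ∈ L(N).

ddcddcddcdd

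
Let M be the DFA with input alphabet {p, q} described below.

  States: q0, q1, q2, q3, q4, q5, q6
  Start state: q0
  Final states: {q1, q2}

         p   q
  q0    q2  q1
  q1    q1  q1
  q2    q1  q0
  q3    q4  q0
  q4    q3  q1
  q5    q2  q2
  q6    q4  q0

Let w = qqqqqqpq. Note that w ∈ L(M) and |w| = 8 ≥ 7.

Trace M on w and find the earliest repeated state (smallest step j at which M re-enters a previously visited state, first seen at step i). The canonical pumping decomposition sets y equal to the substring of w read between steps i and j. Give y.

State sequence: q0 -q-> q1 -q-> q1 -q-> q1 -q-> q1 -q-> q1 -q-> q1 -p-> q1 -q-> q1
First repeat at step 2: q1 was already visited.

So i = 1, j = 2, giving x = w[0:1] = q, y = w[1:2] = q, z = w[2:8] = qqqqpq.
Check: |xy| = 2 ≤ 7 and |y| = 1 ≥ 1. Reading y takes M from q1 back to q1, so every xyⁱz is accepted.
The DFA has 7 states, so the proof of the pumping lemma guarantees a repeated state among the first 7+1 visited; the segment between the two visits is the pumpable y.

q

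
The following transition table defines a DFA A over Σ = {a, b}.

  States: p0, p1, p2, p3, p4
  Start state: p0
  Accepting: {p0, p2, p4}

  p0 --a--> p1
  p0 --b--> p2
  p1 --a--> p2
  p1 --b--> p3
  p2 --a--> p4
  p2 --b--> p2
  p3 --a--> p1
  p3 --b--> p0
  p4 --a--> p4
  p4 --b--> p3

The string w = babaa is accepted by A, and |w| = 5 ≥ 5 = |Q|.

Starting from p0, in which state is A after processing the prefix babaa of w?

p2

State sequence: p0 -b-> p2 -a-> p4 -b-> p3 -a-> p1 -a-> p2

After reading 5 characters, A is in state p2.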